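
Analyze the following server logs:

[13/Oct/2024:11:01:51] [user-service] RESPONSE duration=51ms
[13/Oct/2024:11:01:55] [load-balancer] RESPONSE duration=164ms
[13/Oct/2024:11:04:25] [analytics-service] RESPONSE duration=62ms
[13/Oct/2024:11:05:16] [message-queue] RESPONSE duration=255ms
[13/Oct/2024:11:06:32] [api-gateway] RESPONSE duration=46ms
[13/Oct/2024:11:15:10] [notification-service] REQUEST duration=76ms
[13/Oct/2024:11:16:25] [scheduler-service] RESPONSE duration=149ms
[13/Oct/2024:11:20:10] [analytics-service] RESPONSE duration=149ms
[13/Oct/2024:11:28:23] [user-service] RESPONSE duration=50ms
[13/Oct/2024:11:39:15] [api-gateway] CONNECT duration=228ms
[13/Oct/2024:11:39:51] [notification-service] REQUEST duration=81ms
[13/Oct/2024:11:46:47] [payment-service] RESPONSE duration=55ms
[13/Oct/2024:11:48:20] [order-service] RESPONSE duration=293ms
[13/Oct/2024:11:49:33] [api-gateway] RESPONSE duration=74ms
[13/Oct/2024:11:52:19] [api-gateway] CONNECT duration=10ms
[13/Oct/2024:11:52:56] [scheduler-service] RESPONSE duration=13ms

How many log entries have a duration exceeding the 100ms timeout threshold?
6

To count timeouts:

1. Threshold: 100ms
2. Extract duration from each log entry
3. Count entries where duration > 100
4. Timeout count: 6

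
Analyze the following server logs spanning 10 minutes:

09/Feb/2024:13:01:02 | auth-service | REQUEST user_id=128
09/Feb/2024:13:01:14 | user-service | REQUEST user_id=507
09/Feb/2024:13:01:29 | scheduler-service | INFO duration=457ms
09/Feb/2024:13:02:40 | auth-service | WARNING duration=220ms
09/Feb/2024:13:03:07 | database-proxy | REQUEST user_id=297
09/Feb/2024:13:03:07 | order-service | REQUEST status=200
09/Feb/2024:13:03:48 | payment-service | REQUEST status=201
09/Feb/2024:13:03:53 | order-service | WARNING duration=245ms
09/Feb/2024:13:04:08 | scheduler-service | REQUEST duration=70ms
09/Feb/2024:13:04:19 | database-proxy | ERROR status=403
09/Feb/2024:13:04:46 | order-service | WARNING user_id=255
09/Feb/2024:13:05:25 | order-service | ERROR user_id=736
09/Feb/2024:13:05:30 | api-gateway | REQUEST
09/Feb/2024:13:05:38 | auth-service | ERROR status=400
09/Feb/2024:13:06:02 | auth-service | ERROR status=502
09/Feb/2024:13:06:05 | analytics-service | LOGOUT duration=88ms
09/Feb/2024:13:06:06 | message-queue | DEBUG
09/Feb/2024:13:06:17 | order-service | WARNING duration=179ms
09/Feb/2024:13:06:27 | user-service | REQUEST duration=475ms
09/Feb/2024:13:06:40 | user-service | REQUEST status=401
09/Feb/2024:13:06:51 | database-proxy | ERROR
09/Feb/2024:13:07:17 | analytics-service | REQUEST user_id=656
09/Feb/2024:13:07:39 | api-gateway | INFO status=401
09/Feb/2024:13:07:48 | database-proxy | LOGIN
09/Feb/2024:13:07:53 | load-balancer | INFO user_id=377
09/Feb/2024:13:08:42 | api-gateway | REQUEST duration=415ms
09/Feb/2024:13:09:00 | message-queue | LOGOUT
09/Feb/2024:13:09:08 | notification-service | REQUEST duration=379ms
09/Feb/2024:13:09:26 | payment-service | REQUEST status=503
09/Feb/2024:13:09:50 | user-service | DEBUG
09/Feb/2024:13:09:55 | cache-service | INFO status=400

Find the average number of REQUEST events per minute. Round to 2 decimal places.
1.3

To calculate the rate:

1. Count total REQUEST events: 13
2. Total time period: 10 minutes
3. Rate = 13 / 10 = 1.3 events per minute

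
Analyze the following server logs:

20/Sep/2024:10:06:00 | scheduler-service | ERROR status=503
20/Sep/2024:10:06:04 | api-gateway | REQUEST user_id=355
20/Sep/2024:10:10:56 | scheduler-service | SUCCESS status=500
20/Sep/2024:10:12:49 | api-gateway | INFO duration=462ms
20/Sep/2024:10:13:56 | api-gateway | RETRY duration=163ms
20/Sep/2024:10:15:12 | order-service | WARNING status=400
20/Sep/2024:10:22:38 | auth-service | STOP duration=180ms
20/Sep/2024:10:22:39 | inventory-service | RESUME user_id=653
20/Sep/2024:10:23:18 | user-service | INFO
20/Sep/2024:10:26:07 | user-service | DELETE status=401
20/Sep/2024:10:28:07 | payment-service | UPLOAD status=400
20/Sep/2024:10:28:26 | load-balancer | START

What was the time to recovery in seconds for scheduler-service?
296

To calculate recovery time:

1. Find ERROR event for scheduler-service: 20/Sep/2024:10:06:00
2. Find next SUCCESS event for scheduler-service: 20/Sep/2024:10:10:56
3. Recovery time: 20/Sep/2024:10:10:56 - 20/Sep/2024:10:06:00 = 296 seconds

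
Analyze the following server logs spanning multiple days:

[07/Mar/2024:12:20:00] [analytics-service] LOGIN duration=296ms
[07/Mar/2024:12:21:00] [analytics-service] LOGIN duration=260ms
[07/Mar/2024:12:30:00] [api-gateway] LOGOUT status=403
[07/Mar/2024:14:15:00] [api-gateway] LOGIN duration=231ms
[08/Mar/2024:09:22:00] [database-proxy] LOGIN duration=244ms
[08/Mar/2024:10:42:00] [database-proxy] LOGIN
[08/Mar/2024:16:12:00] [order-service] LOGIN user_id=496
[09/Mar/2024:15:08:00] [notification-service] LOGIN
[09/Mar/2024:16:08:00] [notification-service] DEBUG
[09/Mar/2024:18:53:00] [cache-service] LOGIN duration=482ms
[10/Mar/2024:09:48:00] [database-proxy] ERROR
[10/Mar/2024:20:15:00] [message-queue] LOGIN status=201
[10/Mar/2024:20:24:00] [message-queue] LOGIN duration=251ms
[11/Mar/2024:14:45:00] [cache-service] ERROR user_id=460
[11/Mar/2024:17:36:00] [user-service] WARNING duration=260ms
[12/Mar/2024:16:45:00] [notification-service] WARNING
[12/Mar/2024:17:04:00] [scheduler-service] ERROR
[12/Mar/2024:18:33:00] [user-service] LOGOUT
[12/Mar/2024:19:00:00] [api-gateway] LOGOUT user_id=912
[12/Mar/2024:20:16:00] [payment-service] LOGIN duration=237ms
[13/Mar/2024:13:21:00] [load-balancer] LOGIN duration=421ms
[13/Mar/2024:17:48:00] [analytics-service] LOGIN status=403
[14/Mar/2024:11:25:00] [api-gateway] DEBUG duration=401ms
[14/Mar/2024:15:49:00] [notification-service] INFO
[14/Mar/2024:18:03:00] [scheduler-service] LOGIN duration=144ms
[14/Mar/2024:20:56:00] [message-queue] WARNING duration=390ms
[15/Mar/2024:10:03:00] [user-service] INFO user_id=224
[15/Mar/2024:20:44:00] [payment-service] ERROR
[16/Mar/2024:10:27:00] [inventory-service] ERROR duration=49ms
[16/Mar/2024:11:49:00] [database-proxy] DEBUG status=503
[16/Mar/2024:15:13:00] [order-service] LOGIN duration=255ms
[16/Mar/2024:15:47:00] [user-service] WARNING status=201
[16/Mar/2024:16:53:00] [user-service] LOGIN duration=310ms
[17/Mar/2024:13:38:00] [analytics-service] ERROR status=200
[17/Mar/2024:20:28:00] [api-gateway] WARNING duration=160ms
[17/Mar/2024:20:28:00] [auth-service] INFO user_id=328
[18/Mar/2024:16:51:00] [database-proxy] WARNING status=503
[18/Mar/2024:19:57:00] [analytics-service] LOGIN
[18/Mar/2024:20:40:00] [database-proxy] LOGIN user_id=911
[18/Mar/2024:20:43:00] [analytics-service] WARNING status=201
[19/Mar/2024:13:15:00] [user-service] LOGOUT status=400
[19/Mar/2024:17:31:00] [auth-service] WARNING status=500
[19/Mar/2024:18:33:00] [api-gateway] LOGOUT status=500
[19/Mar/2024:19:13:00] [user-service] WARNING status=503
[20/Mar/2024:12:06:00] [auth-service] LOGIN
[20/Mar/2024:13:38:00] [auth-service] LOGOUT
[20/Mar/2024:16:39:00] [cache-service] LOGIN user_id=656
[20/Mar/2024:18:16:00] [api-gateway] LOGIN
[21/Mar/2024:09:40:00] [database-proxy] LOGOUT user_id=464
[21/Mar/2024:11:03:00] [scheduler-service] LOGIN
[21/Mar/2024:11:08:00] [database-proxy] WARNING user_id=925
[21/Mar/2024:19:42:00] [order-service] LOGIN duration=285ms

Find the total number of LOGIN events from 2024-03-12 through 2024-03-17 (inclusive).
6

To filter by date range:

1. Date range: 2024-03-12 through 2024-03-17, both dates inclusive
2. Filter for LOGIN events whose date falls in this range
3. Count matching events: 6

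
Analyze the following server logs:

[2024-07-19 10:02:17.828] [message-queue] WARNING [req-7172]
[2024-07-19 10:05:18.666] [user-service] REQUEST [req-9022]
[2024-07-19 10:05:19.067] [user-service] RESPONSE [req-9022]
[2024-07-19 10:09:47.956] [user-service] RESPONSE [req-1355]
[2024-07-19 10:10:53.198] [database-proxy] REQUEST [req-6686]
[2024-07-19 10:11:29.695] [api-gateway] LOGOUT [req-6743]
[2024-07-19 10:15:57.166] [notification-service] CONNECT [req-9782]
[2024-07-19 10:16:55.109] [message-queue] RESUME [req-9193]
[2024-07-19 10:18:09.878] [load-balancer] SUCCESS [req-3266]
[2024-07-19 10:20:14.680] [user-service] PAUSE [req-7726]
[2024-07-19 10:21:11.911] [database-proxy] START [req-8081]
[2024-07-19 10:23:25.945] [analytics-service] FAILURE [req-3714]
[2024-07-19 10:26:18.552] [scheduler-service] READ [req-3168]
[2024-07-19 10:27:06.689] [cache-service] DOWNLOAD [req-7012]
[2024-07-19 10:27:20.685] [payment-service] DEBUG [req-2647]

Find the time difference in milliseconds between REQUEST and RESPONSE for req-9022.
401

To calculate latency:

1. Find REQUEST with id req-9022: 2024-07-19 10:05:18.666
2. Find RESPONSE with id req-9022: 2024-07-19 10:05:19.067
3. Latency: 2024-07-19 10:05:19.067 - 2024-07-19 10:05:18.666 = 401ms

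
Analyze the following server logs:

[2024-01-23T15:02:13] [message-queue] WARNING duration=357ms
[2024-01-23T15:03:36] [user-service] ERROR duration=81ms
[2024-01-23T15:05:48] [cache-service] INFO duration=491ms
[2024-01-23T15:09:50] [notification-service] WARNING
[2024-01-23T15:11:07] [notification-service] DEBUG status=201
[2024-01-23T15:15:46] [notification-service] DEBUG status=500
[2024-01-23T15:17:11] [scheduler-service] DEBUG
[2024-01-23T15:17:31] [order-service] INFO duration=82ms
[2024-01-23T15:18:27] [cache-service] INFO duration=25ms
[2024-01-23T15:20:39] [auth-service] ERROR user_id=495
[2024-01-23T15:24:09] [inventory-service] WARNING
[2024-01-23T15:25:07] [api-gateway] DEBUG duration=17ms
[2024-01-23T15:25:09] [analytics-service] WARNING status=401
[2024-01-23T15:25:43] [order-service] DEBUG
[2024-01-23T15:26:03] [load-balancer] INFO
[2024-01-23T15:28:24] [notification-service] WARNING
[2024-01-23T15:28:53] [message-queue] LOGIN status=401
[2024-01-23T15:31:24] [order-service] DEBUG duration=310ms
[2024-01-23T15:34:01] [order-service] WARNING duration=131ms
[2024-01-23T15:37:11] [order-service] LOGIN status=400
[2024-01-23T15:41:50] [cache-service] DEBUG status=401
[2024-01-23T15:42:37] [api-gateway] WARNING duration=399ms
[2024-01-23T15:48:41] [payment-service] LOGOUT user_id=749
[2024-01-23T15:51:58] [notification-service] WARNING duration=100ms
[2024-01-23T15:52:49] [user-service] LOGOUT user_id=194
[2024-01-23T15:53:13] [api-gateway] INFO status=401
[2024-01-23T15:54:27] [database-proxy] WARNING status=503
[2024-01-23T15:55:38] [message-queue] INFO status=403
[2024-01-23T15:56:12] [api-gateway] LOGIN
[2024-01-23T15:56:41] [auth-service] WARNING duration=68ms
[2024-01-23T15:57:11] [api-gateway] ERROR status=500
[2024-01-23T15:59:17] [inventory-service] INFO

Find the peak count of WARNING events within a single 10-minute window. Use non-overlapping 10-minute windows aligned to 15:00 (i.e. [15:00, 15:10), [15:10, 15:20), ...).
3

To find the burst window:

1. Divide the log period into non-overlapping 10-minute windows starting at 15:00
2. Count WARNING events in each window
3. Find the window with maximum count
4. Maximum events in a window: 3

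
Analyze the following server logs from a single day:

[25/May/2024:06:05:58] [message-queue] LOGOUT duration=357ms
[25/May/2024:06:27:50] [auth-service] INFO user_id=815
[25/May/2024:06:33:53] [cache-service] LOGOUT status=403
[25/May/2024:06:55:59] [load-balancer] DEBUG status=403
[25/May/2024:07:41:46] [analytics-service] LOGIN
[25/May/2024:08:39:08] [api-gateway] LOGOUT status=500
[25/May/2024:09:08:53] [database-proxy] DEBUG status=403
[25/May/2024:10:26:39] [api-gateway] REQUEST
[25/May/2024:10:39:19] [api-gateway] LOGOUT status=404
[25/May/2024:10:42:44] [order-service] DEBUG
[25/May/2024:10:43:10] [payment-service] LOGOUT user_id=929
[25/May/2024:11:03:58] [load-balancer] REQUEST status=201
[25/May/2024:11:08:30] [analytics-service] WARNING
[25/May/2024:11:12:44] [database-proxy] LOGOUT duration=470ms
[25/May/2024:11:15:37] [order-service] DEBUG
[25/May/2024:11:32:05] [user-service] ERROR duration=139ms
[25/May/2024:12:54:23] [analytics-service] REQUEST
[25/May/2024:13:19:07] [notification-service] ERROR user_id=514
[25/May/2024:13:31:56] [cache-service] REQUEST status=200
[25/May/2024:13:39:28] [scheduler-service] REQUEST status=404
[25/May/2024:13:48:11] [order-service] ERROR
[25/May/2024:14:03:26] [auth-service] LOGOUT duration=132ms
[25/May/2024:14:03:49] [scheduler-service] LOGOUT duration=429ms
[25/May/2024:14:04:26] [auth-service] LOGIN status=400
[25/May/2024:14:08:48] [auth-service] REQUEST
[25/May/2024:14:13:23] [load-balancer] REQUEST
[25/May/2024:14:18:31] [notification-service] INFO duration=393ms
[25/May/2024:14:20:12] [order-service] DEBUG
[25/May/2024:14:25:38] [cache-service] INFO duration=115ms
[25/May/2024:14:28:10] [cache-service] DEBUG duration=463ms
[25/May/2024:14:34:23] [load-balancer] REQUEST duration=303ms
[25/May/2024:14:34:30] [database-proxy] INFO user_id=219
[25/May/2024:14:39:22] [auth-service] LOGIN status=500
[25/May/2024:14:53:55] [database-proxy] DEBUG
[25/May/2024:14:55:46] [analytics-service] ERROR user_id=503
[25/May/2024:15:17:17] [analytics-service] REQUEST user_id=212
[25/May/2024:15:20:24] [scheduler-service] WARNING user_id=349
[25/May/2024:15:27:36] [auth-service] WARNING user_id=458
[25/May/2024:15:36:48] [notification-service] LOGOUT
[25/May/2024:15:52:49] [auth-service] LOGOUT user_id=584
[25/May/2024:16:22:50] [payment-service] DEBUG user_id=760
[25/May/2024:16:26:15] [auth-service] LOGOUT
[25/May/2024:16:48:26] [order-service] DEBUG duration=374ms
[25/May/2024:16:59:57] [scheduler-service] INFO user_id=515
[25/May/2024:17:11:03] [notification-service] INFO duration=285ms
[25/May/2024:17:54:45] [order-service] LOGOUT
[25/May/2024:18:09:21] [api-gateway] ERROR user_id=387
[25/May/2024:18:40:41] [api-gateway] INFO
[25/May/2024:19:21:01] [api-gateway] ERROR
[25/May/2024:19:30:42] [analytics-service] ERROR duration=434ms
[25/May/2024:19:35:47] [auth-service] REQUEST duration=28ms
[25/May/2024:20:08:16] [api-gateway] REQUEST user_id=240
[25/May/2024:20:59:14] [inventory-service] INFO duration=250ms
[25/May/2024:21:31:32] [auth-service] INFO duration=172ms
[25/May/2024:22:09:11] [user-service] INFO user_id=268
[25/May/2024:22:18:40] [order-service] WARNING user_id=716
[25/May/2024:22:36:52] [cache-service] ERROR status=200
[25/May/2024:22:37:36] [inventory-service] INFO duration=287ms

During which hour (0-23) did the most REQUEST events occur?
14

To find the peak hour:

1. Group all REQUEST events by hour
2. Count events in each hour
3. Find hour with maximum count
4. Peak hour: 14 (with 3 events)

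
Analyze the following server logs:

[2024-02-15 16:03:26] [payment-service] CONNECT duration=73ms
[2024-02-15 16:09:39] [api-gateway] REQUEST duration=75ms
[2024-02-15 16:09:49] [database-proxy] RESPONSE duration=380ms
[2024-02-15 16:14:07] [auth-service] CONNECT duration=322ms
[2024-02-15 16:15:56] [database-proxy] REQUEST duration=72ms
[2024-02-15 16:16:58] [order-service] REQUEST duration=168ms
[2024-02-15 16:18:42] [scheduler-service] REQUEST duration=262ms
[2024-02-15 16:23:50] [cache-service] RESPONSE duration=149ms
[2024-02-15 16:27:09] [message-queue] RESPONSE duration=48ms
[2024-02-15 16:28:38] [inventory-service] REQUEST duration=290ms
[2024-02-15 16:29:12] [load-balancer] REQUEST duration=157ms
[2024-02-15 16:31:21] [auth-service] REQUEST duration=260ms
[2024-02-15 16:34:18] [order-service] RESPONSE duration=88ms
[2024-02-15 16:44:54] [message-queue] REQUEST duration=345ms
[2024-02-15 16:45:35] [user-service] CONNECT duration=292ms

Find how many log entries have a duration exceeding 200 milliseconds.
7

To count timeouts:

1. Threshold: 200ms
2. Extract duration from each log entry
3. Count entries where duration > 200
4. Timeout count: 7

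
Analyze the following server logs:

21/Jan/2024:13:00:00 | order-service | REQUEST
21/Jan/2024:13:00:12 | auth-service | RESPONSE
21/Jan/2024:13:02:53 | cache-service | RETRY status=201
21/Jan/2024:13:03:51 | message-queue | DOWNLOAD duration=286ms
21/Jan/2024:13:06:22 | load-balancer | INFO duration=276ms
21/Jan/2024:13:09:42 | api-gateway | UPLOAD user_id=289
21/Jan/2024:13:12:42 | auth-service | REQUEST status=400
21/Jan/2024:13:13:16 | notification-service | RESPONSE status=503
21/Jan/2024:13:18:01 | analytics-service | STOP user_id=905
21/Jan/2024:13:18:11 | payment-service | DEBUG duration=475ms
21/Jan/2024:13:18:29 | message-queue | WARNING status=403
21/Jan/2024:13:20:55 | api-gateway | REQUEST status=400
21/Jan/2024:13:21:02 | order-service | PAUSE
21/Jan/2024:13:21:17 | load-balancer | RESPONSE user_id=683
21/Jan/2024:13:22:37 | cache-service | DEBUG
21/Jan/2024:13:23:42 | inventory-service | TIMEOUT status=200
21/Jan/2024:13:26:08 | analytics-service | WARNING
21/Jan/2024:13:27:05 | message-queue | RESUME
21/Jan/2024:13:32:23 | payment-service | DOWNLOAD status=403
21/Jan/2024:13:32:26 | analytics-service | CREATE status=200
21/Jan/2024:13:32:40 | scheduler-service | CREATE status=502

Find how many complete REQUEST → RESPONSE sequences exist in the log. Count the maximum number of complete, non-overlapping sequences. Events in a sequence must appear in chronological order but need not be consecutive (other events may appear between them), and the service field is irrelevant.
3

To count sequences:

1. Look for pattern: REQUEST → RESPONSE
2. Greedily scan the log in chronological order, matching each sequence element in turn (ignoring service)
3. Each time the full pattern completes, increment the count and restart matching from the next event
4. Complete non-overlapping sequences found: 3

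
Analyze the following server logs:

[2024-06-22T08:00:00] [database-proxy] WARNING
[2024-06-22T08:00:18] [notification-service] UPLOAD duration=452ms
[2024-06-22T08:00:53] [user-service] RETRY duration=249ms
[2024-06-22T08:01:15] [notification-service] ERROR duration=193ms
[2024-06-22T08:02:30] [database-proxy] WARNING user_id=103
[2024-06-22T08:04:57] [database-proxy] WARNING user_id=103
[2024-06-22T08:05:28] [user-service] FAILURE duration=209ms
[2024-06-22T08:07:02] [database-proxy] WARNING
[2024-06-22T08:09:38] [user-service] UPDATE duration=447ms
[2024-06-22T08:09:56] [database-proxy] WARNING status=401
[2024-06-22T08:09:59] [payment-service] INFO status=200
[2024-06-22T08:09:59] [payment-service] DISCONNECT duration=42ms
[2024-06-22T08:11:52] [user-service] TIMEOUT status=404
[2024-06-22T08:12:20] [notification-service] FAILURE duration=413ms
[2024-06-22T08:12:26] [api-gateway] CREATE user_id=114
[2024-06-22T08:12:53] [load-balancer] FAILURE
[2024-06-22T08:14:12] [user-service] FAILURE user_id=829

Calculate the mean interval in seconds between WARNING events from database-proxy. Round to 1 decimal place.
149.0

To calculate average interval:

1. Find all WARNING events for database-proxy in order
2. Calculate time gaps between consecutive events
3. Compute mean of gaps: 596 / 4 = 149.0 seconds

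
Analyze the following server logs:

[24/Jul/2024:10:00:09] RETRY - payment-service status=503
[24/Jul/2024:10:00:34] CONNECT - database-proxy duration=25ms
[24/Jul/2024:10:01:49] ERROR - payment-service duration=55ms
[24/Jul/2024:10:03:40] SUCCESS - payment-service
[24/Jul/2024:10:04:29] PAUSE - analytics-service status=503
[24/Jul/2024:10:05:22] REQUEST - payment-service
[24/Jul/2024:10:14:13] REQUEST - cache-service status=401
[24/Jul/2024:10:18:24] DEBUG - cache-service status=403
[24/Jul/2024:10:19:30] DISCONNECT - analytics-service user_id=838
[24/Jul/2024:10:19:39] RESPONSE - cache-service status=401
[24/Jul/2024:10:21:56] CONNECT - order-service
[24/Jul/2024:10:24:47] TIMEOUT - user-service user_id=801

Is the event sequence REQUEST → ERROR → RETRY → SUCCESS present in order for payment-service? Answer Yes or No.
No

To verify sequence order:

1. Find all events in sequence REQUEST → ERROR → RETRY → SUCCESS for payment-service
2. Extract their timestamps
3. Check if timestamps are in ascending order
4. Result: No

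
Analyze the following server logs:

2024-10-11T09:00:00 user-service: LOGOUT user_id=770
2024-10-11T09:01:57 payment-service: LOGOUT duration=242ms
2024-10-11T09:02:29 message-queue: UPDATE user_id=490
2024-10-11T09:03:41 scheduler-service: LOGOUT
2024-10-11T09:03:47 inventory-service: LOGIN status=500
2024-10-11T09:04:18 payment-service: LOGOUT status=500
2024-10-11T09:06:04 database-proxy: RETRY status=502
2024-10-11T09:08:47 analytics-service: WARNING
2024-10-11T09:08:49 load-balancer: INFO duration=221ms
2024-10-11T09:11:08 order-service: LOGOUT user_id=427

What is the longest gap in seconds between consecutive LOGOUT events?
410

To find the longest gap:

1. Extract all LOGOUT events in chronological order
2. Calculate time differences between consecutive events
3. Find the maximum difference
4. Longest gap: 410 seconds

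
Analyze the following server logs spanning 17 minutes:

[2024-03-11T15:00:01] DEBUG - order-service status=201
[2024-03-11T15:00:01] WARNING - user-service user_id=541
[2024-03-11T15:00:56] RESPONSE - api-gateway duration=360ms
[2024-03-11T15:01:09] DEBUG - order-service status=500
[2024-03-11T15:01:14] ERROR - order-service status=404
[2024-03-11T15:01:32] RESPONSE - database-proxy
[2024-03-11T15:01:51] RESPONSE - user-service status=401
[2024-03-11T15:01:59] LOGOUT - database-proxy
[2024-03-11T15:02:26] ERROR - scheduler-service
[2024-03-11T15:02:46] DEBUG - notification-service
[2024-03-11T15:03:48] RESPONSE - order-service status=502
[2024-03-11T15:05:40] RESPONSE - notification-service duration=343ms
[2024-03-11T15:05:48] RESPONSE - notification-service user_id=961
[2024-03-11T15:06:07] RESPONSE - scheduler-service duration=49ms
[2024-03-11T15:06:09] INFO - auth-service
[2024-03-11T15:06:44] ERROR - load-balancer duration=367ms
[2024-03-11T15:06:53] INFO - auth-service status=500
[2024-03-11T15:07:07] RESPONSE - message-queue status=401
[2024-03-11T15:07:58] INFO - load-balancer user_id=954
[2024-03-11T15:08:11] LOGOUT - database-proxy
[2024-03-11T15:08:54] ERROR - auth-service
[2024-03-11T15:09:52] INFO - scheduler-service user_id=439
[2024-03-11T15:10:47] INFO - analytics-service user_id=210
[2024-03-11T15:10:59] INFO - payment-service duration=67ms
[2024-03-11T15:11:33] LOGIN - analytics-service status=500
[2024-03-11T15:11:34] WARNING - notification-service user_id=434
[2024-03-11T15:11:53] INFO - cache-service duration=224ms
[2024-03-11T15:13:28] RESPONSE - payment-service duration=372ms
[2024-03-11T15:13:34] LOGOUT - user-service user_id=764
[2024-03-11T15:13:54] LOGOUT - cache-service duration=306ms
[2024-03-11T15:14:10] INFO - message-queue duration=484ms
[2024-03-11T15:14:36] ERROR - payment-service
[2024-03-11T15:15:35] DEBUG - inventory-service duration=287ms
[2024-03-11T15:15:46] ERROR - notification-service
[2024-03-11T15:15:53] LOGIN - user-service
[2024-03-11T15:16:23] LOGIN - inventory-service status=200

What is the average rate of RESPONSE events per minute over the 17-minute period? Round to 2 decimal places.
0.53

To calculate the rate:

1. Count total RESPONSE events: 9
2. Total time period: 17 minutes
3. Rate = 9 / 17 = 0.53 events per minute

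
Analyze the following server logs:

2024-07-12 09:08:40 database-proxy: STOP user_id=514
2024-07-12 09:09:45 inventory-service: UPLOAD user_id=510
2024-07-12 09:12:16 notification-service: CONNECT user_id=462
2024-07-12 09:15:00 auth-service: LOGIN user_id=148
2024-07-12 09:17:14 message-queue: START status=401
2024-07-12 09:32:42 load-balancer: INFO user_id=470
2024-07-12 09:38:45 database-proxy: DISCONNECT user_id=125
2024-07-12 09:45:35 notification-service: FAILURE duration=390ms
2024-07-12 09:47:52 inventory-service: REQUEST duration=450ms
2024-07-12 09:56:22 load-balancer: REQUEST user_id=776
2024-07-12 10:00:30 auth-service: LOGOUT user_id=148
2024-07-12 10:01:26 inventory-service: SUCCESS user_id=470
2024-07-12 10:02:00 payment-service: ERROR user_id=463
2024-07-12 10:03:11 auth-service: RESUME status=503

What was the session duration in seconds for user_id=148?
2730

To calculate session duration:

1. Find LOGIN event for user_id=148: 2024-07-12 09:15:00
2. Find LOGOUT event for user_id=148: 2024-07-12 10:00:30
3. Session duration: 2024-07-12 10:00:30 - 2024-07-12 09:15:00 = 2730 seconds (45 minutes)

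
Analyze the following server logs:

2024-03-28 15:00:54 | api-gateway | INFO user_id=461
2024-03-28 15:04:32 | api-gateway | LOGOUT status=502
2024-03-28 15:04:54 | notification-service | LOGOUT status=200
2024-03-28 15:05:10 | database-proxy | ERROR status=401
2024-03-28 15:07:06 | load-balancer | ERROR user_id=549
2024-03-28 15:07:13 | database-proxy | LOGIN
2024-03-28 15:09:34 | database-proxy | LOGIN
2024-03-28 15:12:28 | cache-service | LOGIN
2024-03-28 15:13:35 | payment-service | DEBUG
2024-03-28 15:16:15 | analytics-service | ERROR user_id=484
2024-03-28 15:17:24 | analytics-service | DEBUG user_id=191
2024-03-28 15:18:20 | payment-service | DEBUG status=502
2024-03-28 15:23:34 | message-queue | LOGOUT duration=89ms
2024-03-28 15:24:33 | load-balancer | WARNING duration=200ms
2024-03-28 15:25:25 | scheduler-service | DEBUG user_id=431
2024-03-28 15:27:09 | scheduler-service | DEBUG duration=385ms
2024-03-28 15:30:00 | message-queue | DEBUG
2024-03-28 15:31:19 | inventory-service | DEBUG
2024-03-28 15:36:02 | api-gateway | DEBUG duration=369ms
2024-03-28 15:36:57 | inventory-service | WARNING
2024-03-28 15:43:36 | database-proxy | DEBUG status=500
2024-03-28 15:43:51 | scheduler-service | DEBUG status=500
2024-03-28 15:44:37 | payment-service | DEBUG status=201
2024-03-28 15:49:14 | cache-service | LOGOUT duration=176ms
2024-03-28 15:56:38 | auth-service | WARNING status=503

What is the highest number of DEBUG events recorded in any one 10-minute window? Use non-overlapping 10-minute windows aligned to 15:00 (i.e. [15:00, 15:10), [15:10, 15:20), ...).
3

To find the burst window:

1. Divide the log period into non-overlapping 10-minute windows starting at 15:00
2. Count DEBUG events in each window
3. Find the window with maximum count
4. Maximum events in a window: 3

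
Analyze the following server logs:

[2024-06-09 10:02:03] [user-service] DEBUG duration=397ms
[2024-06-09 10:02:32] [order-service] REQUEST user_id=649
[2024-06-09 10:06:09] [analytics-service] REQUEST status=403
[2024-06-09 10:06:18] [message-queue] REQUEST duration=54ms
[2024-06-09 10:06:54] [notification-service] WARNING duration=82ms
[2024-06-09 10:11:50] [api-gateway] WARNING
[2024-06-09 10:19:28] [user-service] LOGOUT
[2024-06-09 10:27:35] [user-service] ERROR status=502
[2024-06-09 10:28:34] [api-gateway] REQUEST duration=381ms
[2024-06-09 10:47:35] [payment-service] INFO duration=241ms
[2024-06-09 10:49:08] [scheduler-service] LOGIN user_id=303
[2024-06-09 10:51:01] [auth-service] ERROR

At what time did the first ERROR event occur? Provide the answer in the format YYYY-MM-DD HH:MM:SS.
2024-06-09 10:27:35

To find the first event:

1. Filter for all ERROR events
2. Sort by timestamp
3. Select the first one
4. Timestamp: 2024-06-09 10:27:35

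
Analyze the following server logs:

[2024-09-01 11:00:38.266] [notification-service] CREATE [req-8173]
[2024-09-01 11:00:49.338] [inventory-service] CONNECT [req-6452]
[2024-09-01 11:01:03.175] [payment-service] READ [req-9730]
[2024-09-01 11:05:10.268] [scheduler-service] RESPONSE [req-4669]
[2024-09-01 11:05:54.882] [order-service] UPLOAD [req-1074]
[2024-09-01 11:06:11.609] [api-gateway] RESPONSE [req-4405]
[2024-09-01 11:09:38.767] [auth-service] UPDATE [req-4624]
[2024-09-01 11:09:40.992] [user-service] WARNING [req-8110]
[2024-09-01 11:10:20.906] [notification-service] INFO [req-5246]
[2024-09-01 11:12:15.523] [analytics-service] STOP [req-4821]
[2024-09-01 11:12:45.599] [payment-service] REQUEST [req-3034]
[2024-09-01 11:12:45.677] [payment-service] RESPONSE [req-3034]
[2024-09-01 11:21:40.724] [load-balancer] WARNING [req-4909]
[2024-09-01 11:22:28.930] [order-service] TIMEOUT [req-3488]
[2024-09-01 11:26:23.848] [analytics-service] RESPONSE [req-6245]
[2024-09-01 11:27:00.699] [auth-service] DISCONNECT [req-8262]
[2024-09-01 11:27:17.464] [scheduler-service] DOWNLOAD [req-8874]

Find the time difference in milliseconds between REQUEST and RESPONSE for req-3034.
78

To calculate latency:

1. Find REQUEST with id req-3034: 2024-09-01 11:12:45.599
2. Find RESPONSE with id req-3034: 2024-09-01 11:12:45.677
3. Latency: 2024-09-01 11:12:45.677 - 2024-09-01 11:12:45.599 = 78ms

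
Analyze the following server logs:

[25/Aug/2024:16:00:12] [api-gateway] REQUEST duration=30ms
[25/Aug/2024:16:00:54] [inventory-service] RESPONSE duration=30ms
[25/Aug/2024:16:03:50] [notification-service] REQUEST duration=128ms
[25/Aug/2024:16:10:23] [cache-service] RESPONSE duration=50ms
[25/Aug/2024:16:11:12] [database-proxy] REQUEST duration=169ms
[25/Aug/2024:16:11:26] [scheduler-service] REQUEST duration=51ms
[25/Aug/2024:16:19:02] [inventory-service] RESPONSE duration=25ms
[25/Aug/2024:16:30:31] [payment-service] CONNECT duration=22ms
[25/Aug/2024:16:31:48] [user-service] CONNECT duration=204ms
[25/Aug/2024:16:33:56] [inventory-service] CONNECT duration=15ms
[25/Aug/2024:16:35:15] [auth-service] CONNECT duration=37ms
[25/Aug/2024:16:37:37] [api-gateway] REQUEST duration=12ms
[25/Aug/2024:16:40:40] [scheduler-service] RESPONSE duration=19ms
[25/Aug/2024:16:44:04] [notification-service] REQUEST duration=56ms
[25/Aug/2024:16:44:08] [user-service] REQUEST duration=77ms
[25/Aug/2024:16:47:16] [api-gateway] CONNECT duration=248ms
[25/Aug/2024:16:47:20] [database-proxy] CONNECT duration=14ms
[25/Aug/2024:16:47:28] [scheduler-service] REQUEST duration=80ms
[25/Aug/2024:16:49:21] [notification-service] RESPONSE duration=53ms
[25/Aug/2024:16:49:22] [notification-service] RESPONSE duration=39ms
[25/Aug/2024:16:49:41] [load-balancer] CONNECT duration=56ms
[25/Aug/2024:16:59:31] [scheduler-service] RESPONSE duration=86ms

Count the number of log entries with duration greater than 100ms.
4

To count timeouts:

1. Threshold: 100ms
2. Extract duration from each log entry
3. Count entries where duration > 100
4. Timeout count: 4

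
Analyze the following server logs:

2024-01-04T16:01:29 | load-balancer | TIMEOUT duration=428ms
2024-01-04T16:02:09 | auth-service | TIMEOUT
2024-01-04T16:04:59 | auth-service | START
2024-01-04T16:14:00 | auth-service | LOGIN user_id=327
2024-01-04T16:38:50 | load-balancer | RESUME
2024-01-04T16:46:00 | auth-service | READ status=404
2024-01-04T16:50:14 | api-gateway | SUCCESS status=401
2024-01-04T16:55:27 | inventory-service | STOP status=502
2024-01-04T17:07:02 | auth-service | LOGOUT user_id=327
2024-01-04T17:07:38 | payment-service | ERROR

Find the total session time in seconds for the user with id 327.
3182

To calculate session duration:

1. Find LOGIN event for user_id=327: 2024-01-04T16:14:00
2. Find LOGOUT event for user_id=327: 2024-01-04T17:07:02
3. Session duration: 2024-01-04T17:07:02 - 2024-01-04T16:14:00 = 3182 seconds (53 minutes)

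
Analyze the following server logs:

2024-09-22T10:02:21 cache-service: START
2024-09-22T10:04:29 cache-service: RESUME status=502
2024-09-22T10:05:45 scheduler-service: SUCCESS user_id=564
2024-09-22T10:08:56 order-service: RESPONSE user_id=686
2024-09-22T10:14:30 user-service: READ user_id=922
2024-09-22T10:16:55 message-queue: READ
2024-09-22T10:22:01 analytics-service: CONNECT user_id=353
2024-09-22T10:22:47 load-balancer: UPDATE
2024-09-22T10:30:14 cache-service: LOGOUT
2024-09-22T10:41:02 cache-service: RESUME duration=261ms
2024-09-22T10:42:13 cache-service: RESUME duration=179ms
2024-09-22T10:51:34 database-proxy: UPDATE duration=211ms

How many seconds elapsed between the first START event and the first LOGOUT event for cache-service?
1673

To find the time between events:

1. Locate the first START event for cache-service: 2024-09-22T10:02:21
2. Locate the first LOGOUT event for cache-service: 2024-09-22T10:30:14
3. Calculate the difference: 2024-09-22T10:30:14 - 2024-09-22T10:02:21 = 1673 seconds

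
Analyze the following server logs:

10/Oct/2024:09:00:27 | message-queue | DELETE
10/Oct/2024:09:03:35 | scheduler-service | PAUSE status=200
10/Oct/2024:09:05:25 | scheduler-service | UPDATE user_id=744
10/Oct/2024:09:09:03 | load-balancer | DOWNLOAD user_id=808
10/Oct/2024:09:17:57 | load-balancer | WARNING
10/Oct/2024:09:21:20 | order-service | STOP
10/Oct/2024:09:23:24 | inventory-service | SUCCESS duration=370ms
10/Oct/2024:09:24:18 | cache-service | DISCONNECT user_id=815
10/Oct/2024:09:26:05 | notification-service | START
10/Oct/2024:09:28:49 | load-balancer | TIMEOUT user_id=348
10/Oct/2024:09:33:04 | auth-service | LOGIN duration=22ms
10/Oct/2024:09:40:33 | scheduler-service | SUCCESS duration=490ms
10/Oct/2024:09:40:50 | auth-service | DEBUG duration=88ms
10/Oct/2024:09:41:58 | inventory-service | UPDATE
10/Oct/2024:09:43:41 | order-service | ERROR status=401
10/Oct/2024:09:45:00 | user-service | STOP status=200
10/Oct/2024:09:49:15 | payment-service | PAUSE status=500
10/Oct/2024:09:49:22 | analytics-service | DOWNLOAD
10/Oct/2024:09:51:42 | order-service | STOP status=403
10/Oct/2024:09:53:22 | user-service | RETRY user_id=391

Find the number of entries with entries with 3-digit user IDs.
5

To find matching entries:

1. Pattern to match: entries with 3-digit user IDs
2. Scan each log entry for the pattern
3. Count matches: 5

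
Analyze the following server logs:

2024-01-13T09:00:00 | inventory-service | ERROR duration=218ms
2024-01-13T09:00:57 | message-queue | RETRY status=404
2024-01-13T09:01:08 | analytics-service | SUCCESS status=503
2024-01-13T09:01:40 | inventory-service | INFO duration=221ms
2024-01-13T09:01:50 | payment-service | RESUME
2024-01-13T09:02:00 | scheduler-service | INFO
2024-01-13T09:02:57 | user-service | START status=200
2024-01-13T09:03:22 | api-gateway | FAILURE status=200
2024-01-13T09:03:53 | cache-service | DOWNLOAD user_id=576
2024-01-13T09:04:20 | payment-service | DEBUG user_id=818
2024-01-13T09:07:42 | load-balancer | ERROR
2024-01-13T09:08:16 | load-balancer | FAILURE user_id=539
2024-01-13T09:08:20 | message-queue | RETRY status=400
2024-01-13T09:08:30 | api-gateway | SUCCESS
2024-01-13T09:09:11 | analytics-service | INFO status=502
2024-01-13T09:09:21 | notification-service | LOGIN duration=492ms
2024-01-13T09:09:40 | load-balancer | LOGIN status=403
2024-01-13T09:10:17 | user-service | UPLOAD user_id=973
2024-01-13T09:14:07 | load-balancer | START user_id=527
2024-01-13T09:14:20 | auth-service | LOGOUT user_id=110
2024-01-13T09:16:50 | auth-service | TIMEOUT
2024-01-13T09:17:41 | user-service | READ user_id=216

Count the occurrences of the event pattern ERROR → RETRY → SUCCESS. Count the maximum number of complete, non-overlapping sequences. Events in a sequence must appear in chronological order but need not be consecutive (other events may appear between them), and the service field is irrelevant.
2

To count sequences:

1. Look for pattern: ERROR → RETRY → SUCCESS
2. Greedily scan the log in chronological order, matching each sequence element in turn (ignoring service)
3. Each time the full pattern completes, increment the count and restart matching from the next event
4. Complete non-overlapping sequences found: 2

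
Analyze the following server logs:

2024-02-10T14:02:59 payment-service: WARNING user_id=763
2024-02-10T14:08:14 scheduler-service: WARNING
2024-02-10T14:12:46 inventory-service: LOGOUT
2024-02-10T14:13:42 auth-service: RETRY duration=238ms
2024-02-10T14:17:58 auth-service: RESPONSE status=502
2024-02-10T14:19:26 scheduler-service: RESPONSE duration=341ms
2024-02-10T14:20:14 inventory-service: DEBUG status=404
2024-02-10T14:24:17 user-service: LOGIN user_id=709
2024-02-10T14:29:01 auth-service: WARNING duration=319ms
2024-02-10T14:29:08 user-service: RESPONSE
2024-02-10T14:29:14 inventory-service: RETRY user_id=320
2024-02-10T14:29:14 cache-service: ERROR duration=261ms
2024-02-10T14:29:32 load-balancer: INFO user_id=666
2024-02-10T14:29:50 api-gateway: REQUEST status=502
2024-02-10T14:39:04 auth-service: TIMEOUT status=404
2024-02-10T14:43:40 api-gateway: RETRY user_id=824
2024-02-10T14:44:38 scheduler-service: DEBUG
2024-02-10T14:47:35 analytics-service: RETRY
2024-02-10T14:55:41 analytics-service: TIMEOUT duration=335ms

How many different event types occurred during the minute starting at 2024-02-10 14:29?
6

To count unique event types:

1. Filter events in the minute starting at 2024-02-10 14:29
2. Extract event types from matching entries
3. Count unique types: 6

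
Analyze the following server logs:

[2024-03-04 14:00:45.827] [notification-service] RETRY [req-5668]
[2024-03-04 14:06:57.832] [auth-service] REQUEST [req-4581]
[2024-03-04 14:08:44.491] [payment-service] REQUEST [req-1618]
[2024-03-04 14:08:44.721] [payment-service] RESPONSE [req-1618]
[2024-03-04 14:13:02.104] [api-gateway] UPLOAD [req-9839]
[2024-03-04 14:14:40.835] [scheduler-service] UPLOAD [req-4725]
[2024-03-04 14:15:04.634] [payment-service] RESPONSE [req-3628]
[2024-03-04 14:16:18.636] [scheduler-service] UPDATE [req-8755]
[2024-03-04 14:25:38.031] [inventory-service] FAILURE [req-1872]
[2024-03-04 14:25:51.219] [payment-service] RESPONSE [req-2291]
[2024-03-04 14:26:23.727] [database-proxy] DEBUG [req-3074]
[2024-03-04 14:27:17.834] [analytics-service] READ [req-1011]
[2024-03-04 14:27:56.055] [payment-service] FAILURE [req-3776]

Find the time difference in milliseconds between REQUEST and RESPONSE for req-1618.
230

To calculate latency:

1. Find REQUEST with id req-1618: 2024-03-04 14:08:44.491
2. Find RESPONSE with id req-1618: 2024-03-04 14:08:44.721
3. Latency: 2024-03-04 14:08:44.721 - 2024-03-04 14:08:44.491 = 230ms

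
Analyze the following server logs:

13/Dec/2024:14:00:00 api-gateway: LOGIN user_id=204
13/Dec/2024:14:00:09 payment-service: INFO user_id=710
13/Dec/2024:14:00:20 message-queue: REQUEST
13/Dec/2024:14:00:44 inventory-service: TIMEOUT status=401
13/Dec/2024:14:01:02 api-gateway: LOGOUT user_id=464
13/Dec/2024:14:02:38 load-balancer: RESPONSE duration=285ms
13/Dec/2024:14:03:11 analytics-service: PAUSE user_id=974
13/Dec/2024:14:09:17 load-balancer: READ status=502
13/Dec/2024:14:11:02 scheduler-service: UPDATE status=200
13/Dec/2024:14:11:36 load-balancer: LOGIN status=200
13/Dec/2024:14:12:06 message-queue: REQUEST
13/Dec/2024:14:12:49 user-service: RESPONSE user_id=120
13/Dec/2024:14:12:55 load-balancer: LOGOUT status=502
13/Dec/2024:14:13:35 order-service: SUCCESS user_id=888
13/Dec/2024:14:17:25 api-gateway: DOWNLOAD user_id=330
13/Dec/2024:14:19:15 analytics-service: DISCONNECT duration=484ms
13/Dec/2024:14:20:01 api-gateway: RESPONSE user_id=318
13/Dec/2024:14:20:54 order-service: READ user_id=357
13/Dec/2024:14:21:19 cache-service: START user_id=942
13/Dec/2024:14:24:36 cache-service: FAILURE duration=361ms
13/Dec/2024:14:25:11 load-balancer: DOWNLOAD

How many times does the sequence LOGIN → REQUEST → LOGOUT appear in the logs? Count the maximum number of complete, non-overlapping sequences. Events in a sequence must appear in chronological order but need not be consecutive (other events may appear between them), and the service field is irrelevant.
2

To count sequences:

1. Look for pattern: LOGIN → REQUEST → LOGOUT
2. Greedily scan the log in chronological order, matching each sequence element in turn (ignoring service)
3. Each time the full pattern completes, increment the count and restart matching from the next event
4. Complete non-overlapping sequences found: 2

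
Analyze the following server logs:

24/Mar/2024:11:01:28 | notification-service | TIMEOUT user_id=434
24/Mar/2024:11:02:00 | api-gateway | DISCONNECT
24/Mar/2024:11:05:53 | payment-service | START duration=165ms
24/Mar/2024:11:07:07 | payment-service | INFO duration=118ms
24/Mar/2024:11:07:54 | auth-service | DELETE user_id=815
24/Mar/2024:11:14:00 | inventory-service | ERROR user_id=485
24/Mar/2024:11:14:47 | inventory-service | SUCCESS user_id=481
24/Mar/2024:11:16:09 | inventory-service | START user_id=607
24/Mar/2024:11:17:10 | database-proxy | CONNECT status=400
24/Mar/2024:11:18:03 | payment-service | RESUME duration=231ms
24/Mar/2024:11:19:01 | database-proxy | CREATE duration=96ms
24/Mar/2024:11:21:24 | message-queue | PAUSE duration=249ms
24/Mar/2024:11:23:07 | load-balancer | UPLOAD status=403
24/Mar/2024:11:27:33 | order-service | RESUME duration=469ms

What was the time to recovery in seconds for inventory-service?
47

To calculate recovery time:

1. Find ERROR event for inventory-service: 24/Mar/2024:11:14:00
2. Find next SUCCESS event for inventory-service: 24/Mar/2024:11:14:47
3. Recovery time: 24/Mar/2024:11:14:47 - 24/Mar/2024:11:14:00 = 47 seconds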